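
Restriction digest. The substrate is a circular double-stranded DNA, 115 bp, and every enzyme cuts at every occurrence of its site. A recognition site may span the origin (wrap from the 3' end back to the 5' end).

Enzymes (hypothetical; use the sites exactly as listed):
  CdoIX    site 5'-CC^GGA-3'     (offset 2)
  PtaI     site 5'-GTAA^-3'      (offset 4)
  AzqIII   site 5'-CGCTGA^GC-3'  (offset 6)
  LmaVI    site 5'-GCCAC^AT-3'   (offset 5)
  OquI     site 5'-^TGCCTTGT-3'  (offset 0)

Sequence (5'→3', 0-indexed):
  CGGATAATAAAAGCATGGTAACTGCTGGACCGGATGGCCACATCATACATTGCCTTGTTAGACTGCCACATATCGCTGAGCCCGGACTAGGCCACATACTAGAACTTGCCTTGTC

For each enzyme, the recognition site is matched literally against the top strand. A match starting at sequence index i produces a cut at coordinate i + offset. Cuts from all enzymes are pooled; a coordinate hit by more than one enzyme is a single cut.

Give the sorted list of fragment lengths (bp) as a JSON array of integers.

Site scan:
  CdoIX (CCGGA, off=2): starts [29, 81, 114] → cuts [1, 31, 83]
  PtaI (GTAA, off=4): starts [17] → cuts [21]
  AzqIII (CGCTGAGC, off=6): starts [73] → cuts [79]
  LmaVI (GCCACAT, off=5): starts [36, 64, 90] → cuts [41, 69, 95]
  OquI (TGCCTTGT, off=0): starts [50, 106] → cuts [50, 106]

Pooled cuts: [1, 21, 31, 41, 50, 69, 79, 83, 95, 106]

Fragments:
  1→21: 20 bp
  21→31: 10 bp
  31→41: 10 bp
  41→50: 9 bp
  50→69: 19 bp
  69→79: 10 bp
  79→83: 4 bp
  83→95: 12 bp
  95→106: 11 bp
  106→1 (wrap): 115-106+1 = 10 bp

[4,9,10,10,10,10,11,12,19,20]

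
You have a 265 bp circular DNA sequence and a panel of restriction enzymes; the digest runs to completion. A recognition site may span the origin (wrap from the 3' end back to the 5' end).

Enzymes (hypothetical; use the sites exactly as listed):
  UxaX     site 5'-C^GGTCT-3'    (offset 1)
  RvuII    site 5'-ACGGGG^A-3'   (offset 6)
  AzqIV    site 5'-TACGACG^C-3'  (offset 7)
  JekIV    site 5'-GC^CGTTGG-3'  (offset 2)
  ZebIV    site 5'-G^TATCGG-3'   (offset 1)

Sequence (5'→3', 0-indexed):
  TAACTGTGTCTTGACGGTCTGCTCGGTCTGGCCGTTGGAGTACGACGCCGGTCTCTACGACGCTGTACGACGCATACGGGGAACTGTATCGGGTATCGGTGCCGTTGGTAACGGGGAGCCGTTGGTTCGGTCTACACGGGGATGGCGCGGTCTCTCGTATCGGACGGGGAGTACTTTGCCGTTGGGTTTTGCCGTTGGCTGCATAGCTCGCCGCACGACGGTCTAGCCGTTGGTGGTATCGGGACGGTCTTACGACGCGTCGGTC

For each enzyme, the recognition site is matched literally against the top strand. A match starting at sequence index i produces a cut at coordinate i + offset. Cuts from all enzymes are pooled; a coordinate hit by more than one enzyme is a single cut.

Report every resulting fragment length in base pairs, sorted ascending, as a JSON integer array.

Site scan:
  UxaX CGGTCT/1: at [14, 23, 48, 127, 147, 218, 244, 260] ⇒ [15, 24, 49, 128, 148, 219, 245, 261]
  RvuII ACGGGGA/6: at [75, 110, 135, 163] ⇒ [81, 116, 141, 169]
  AzqIV TACGACGC/7: at [40, 55, 65, 250] ⇒ [47, 62, 72, 257]
  JekIV GCCGTTGG/2: at [30, 100, 117, 177, 190, 225] ⇒ [32, 102, 119, 179, 192, 227]
  ZebIV GTATCGG/1: at [85, 92, 156, 235] ⇒ [86, 93, 157, 236]

Pooled cuts: [15, 24, 32, 47, 49, 62, 72, 81, 86, 93, 102, 116, 119, 128, 141, 148, 157, 169, 179, 192, 219, 227, 236, 245, 257, 261]

Fragments:
  15→24: 9 bp
  24→32: 8 bp
  32→47: 15 bp
  47→49: 2 bp
  49→62: 13 bp
  62→72: 10 bp
  72→81: 9 bp
  81→86: 5 bp
  86→93: 7 bp
  93→102: 9 bp
  102→116: 14 bp
  116→119: 3 bp
  119→128: 9 bp
  128→141: 13 bp
  141→148: 7 bp
  148→157: 9 bp
  157→169: 12 bp
  169→179: 10 bp
  179→192: 13 bp
  192→219: 27 bp
  219→227: 8 bp
  227→236: 9 bp
  236→245: 9 bp
  245→257: 12 bp
  257→261: 4 bp
  261→15 (wrap): 265-261+15 = 19 bp

[2,3,4,5,7,7,8,8,9,9,9,9,9,9,9,10,10,12,12,13,13,13,14,15,19,27]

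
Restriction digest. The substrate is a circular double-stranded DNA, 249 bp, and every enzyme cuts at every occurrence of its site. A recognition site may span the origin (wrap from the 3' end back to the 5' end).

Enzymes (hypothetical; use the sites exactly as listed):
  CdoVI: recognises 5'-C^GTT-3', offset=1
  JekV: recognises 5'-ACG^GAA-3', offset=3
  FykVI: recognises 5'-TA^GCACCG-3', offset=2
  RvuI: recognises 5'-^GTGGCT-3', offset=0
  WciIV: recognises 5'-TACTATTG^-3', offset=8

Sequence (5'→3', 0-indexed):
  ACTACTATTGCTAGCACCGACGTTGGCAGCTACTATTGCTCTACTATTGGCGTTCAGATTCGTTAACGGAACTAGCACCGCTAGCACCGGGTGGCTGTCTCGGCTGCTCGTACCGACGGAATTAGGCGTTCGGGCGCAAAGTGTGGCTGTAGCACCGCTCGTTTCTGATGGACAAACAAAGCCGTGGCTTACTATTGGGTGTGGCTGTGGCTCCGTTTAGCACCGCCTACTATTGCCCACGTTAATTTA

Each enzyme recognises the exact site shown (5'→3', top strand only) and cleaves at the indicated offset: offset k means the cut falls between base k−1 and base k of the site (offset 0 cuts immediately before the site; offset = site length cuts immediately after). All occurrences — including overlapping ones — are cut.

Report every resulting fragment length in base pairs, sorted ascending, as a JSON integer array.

[2,3,3,5,5,6,6,7,7,8,8,9,9,9,9,10,11,14,15,16,17,19,23,28]

Per-enzyme occurrences:
  CdoVI CGTT/1: at [20, 50, 60, 126, 159, 213, 239] ⇒ [21, 51, 61, 127, 160, 214, 240]
  JekV ACGGAA/3: at [65, 115] ⇒ [68, 118]
  FykVI TAGCACCG/2: at [11, 72, 81, 149, 217] ⇒ [13, 74, 83, 151, 219]
  RvuI GTGGCT/0: at [90, 142, 183, 200, 206] ⇒ [90, 142, 183, 200, 206]
  WciIV TACTATTG/8: at [2, 30, 41, 189, 227] ⇒ [10, 38, 49, 197, 235]

All cut coordinates (distinct, sorted): [10, 13, 21, 38, 49, 51, 61, 68, 74, 83, 90, 118, 127, 142, 151, 160, 183, 197, 200, 206, 214, 219, 235, 240]

Fragment lengths:
  10→13: 3 bp
  13→21: 8 bp
  21→38: 17 bp
  38→49: 11 bp
  49→51: 2 bp
  51→61: 10 bp
  61→68: 7 bp
  68→74: 6 bp
  74→83: 9 bp
  83→90: 7 bp
  90→118: 28 bp
  118→127: 9 bp
  127→142: 15 bp
  142→151: 9 bp
  151→160: 9 bp
  160→183: 23 bp
  183→197: 14 bp
  197→200: 3 bp
  200→206: 6 bp
  206→214: 8 bp
  214→219: 5 bp
  219→235: 16 bp
  235→240: 5 bp
  240→10 (wrap): 249-240+10 = 19 bp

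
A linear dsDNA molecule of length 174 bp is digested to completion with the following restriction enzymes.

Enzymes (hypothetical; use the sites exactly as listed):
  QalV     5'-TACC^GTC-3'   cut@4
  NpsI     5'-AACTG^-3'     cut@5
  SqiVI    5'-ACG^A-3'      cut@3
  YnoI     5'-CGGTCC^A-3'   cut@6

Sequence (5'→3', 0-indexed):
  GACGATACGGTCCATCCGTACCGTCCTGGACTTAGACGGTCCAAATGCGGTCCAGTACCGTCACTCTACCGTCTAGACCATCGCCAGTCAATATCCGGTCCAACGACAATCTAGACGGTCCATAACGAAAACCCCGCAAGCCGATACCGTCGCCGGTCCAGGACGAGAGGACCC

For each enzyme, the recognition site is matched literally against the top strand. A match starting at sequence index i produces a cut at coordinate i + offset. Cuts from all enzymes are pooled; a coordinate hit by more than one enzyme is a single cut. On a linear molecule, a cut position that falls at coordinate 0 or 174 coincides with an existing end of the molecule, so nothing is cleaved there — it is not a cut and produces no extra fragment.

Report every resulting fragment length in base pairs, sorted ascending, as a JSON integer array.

[4,4,6,6,6,9,9,9,11,11,11,16,20,21,31]

Site scan:
  QalV (TACCGTC, off=4): starts [18, 55, 66, 144] → cuts [22, 59, 70, 148]
  NpsI (AACTG, off=5): no sites
  SqiVI (ACGA, off=3): starts [1, 102, 124, 162] → cuts [4, 105, 127, 165]
  YnoI (CGGTCCA, off=6): starts [7, 36, 47, 95, 115, 153] → cuts [13, 42, 53, 101, 121, 159]

All cut coordinates (distinct, sorted): [4, 13, 22, 42, 53, 59, 70, 101, 105, 121, 127, 148, 159, 165]

Fragments:
  [0,4): 4 bp
  [4,13): 9 bp
  [13,22): 9 bp
  [22,42): 20 bp
  [42,53): 11 bp
  [53,59): 6 bp
  [59,70): 11 bp
  [70,101): 31 bp
  [101,105): 4 bp
  [105,121): 16 bp
  [121,127): 6 bp
  [127,148): 21 bp
  [148,159): 11 bp
  [159,165): 6 bp
  [165,174): 9 bp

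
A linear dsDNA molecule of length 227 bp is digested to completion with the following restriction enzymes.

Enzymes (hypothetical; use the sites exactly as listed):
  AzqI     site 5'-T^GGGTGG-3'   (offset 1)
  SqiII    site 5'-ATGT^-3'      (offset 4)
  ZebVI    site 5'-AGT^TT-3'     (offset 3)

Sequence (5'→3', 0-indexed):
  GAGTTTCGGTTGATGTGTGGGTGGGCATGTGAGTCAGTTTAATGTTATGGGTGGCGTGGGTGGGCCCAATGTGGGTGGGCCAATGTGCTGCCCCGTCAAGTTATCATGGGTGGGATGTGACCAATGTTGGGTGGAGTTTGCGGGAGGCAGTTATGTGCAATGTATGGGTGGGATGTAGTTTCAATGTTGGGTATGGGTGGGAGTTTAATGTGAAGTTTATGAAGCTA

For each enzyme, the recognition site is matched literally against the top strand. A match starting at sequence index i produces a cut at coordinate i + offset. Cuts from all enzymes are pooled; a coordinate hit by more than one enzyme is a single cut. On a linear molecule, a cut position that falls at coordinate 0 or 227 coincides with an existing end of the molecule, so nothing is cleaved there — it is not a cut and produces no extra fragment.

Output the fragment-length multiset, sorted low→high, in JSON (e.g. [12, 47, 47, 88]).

Scan for sites:
  AzqI (TGGGTGG, off=1): starts [17, 47, 56, 71, 106, 127, 164, 193] → cuts [18, 48, 57, 72, 107, 128, 165, 194]
  SqiII (ATGT, off=4): starts [12, 26, 41, 68, 82, 114, 123, 152, 159, 172, 183, 207] → cuts [16, 30, 45, 72, 86, 118, 127, 156, 163, 176, 187, 211]
  ZebVI (AGTTT, off=3): starts [1, 35, 134, 176, 201, 213] → cuts [4, 38, 137, 179, 204, 216]

Pooled cuts: [4, 16, 18, 30, 38, 45, 48, 57, 72, 86, 107, 118, 127, 128, 137, 156, 163, 165, 176, 179, 187, 194, 204, 211, 216]

Fragments:
  [0,4): 4 bp
  [4,16): 12 bp
  [16,18): 2 bp
  [18,30): 12 bp
  [30,38): 8 bp
  [38,45): 7 bp
  [45,48): 3 bp
  [48,57): 9 bp
  [57,72): 15 bp
  [72,86): 14 bp
  [86,107): 21 bp
  [107,118): 11 bp
  [118,127): 9 bp
  [127,128): 1 bp
  [128,137): 9 bp
  [137,156): 19 bp
  [156,163): 7 bp
  [163,165): 2 bp
  [165,176): 11 bp
  [176,179): 3 bp
  [179,187): 8 bp
  [187,194): 7 bp
  [194,204): 10 bp
  [204,211): 7 bp
  [211,216): 5 bp
  [216,227): 11 bp

[1,2,2,3,3,4,5,7,7,7,7,8,8,9,9,9,10,11,11,11,12,12,14,15,19,21]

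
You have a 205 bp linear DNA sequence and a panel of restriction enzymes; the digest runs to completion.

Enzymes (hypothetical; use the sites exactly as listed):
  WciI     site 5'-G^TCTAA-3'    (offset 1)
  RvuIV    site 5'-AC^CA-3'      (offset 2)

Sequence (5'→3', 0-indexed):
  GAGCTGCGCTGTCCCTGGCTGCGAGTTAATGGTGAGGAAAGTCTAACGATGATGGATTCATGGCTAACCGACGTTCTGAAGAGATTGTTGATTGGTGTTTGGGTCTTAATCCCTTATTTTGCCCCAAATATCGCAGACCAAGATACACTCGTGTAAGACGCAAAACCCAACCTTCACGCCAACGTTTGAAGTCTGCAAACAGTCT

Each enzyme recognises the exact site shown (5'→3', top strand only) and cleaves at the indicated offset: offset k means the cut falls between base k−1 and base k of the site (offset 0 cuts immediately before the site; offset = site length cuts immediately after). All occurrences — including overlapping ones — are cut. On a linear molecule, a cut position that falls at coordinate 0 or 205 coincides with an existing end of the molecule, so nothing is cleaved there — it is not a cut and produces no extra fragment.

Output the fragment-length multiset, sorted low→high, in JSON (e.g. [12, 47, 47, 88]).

[41,67,97]

Scan for sites:
  WciI GTCTAA/1: at [40] ⇒ [41]
  RvuIV ACCA/2: at [136] ⇒ [138]

Pooled cuts: [41, 138]

Fragments:
  [0,41): 41 bp
  [41,138): 97 bp
  [138,205): 67 bp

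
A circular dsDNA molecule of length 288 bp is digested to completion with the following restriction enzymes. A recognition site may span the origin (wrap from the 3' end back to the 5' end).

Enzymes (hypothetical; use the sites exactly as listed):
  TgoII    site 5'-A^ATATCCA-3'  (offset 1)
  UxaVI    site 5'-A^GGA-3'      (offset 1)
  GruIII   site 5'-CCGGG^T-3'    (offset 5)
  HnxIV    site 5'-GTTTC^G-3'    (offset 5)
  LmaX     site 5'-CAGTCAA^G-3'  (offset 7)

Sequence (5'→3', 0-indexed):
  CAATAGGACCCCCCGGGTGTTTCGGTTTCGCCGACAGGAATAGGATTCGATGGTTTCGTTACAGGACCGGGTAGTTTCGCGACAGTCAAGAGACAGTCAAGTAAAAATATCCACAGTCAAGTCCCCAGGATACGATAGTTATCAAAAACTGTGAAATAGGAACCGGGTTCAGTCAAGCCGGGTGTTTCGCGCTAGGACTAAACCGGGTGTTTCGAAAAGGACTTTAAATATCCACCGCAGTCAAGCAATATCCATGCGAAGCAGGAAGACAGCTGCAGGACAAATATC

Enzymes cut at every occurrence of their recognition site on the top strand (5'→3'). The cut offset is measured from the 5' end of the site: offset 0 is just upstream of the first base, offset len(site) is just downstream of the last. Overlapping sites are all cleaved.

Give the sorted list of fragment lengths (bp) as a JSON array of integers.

[3,5,6,6,6,6,6,6,6,6,6,6,7,7,7,8,9,9,9,10,11,11,12,13,14,14,15,16,17,31]

Site scan:
  TgoII AATATCCA/1: at [105, 226, 246, 282] ⇒ [106, 227, 247, 283]
  UxaVI AGGA/1: at [4, 35, 41, 62, 126, 157, 193, 217, 262, 276] ⇒ [5, 36, 42, 63, 127, 158, 194, 218, 263, 277]
  GruIII CCGGGT/5: at [12, 66, 162, 177, 202] ⇒ [17, 71, 167, 182, 207]
  HnxIV GTTTCG/5: at [18, 24, 52, 73, 183, 208] ⇒ [23, 29, 57, 78, 188, 213]
  LmaX CAGTCAAG/7: at [82, 93, 113, 169, 237] ⇒ [89, 100, 120, 176, 244]

Pooled cuts: [5, 17, 23, 29, 36, 42, 57, 63, 71, 78, 89, 100, 106, 120, 127, 158, 167, 176, 182, 188, 194, 207, 213, 218, 227, 244, 247, 263, 277, 283]

Fragment lengths:
  5→17: 12 bp
  17→23: 6 bp
  23→29: 6 bp
  29→36: 7 bp
  36→42: 6 bp
  42→57: 15 bp
  57→63: 6 bp
  63→71: 8 bp
  71→78: 7 bp
  78→89: 11 bp
  89→100: 11 bp
  100→106: 6 bp
  106→120: 14 bp
  120→127: 7 bp
  127→158: 31 bp
  158→167: 9 bp
  167→176: 9 bp
  176→182: 6 bp
  182→188: 6 bp
  188→194: 6 bp
  194→207: 13 bp
  207→213: 6 bp
  213→218: 5 bp
  218→227: 9 bp
  227→244: 17 bp
  244→247: 3 bp
  247→263: 16 bp
  263→277: 14 bp
  277→283: 6 bp
  283→5 (wrap): 288-283+5 = 10 bp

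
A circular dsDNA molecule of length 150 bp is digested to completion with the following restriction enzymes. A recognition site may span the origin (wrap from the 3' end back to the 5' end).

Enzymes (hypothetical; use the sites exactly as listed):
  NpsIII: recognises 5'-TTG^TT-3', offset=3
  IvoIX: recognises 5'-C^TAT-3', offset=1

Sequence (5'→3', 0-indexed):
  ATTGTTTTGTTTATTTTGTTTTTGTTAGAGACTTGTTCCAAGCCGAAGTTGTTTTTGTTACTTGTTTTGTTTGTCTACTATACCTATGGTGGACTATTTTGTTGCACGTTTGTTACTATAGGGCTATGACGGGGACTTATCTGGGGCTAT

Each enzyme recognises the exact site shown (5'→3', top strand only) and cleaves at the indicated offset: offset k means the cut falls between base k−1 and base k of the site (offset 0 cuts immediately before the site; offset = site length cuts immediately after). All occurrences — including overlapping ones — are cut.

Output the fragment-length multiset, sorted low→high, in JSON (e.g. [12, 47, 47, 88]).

[4,5,5,6,6,6,7,7,7,8,9,9,10,11,11,16,23]

Scan for sites:
  NpsIII (TTGTT, off=3): starts [1, 6, 15, 21, 32, 48, 54, 61, 66, 98, 109] → cuts [4, 9, 18, 24, 35, 51, 57, 64, 69, 101, 112]
  IvoIX (CTAT, off=1): starts [77, 83, 93, 115, 123, 146] → cuts [78, 84, 94, 116, 124, 147]

All cut coordinates (distinct, sorted): [4, 9, 18, 24, 35, 51, 57, 64, 69, 78, 84, 94, 101, 112, 116, 124, 147]

Fragment lengths:
  4→9: 5 bp
  9→18: 9 bp
  18→24: 6 bp
  24→35: 11 bp
  35→51: 16 bp
  51→57: 6 bp
  57→64: 7 bp
  64→69: 5 bp
  69→78: 9 bp
  78→84: 6 bp
  84→94: 10 bp
  94→101: 7 bp
  101→112: 11 bp
  112→116: 4 bp
  116→124: 8 bp
  124→147: 23 bp
  147→4 (wrap): 150-147+4 = 7 bp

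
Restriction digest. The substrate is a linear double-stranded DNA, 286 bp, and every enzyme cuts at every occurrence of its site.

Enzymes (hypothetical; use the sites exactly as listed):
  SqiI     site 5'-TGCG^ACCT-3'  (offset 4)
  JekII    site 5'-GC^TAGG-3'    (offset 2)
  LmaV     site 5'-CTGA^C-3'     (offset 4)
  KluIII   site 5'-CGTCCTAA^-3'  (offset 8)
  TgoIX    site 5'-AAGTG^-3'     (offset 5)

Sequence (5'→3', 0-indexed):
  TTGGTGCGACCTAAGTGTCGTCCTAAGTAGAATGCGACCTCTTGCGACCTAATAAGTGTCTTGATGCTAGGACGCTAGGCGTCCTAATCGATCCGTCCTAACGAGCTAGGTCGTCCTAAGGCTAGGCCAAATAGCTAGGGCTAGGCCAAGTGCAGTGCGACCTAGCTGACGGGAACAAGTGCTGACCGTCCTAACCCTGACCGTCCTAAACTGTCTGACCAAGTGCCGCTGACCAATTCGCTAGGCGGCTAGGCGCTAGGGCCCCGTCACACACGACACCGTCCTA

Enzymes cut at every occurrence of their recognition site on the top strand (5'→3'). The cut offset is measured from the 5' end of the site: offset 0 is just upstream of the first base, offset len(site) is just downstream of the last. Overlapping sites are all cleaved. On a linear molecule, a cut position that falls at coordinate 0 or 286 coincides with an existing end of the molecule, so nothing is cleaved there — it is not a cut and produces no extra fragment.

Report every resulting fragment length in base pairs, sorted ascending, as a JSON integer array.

Scan for sites:
  SqiI (TGCGACCT, off=4): starts [4, 32, 42, 155] → cuts [8, 36, 46, 159]
  JekII (GCTAGG, off=2): starts [65, 73, 104, 120, 133, 139, 239, 247, 254] → cuts [67, 75, 106, 122, 135, 141, 241, 249, 256]
  LmaV (CTGAC, off=4): starts [165, 181, 196, 214, 228] → cuts [169, 185, 200, 218, 232]
  KluIII (CGTCCTAA, off=8): starts [18, 79, 93, 111, 186, 201] → cuts [26, 87, 101, 119, 194, 209]
  TgoIX (AAGTG, off=5): starts [12, 53, 147, 176, 220] → cuts [17, 58, 152, 181, 225]

All cut coordinates (distinct, sorted): [8, 17, 26, 36, 46, 58, 67, 75, 87, 101, 106, 119, 122, 135, 141, 152, 159, 169, 181, 185, 194, 200, 209, 218, 225, 232, 241, 249, 256]

Fragments:
  [0,8): 8 bp
  [8,17): 9 bp
  [17,26): 9 bp
  [26,36): 10 bp
  [36,46): 10 bp
  [46,58): 12 bp
  [58,67): 9 bp
  [67,75): 8 bp
  [75,87): 12 bp
  [87,101): 14 bp
  [101,106): 5 bp
  [106,119): 13 bp
  [119,122): 3 bp
  [122,135): 13 bp
  [135,141): 6 bp
  [141,152): 11 bp
  [152,159): 7 bp
  [159,169): 10 bp
  [169,181): 12 bp
  [181,185): 4 bp
  [185,194): 9 bp
  [194,200): 6 bp
  [200,209): 9 bp
  [209,218): 9 bp
  [218,225): 7 bp
  [225,232): 7 bp
  [232,241): 9 bp
  [241,249): 8 bp
  [249,256): 7 bp
  [256,286): 30 bp

[3,4,5,6,6,7,7,7,7,8,8,8,9,9,9,9,9,9,9,10,10,10,11,12,12,12,13,13,14,30]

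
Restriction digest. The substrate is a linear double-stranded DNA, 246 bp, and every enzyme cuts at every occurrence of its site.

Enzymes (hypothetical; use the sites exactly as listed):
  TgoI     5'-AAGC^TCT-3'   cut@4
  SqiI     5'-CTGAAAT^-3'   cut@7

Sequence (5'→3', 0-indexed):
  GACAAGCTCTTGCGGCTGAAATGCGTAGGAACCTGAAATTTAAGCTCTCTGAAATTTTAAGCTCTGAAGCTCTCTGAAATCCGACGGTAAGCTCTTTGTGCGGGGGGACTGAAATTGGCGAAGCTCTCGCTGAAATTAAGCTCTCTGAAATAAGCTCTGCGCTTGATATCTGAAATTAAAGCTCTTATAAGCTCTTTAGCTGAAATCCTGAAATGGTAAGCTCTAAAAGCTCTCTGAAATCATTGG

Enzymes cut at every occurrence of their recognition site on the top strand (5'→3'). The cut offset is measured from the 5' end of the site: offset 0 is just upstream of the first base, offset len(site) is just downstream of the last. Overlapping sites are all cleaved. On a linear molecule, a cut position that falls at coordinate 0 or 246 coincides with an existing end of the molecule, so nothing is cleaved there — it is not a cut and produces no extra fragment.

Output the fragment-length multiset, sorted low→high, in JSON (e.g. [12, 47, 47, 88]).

Scan for sites:
  TgoI (AAGCTCT, off=4): starts [3, 41, 58, 66, 88, 120, 137, 151, 178, 188, 217, 226] → cuts [7, 45, 62, 70, 92, 124, 141, 155, 182, 192, 221, 230]
  SqiI (CTGAAAT, off=7): starts [15, 32, 48, 73, 108, 129, 144, 169, 199, 207, 233] → cuts [22, 39, 55, 80, 115, 136, 151, 176, 206, 214, 240]

Pooled cuts: [7, 22, 39, 45, 55, 62, 70, 80, 92, 115, 124, 136, 141, 151, 155, 176, 182, 192, 206, 214, 221, 230, 240]

Fragment lengths:
  [0,7): 7 bp
  [7,22): 15 bp
  [22,39): 17 bp
  [39,45): 6 bp
  [45,55): 10 bp
  [55,62): 7 bp
  [62,70): 8 bp
  [70,80): 10 bp
  [80,92): 12 bp
  [92,115): 23 bp
  [115,124): 9 bp
  [124,136): 12 bp
  [136,141): 5 bp
  [141,151): 10 bp
  [151,155): 4 bp
  [155,176): 21 bp
  [176,182): 6 bp
  [182,192): 10 bp
  [192,206): 14 bp
  [206,214): 8 bp
  [214,221): 7 bp
  [221,230): 9 bp
  [230,240): 10 bp
  [240,246): 6 bp

[4,5,6,6,6,7,7,7,8,8,9,9,10,10,10,10,10,12,12,14,15,17,21,23]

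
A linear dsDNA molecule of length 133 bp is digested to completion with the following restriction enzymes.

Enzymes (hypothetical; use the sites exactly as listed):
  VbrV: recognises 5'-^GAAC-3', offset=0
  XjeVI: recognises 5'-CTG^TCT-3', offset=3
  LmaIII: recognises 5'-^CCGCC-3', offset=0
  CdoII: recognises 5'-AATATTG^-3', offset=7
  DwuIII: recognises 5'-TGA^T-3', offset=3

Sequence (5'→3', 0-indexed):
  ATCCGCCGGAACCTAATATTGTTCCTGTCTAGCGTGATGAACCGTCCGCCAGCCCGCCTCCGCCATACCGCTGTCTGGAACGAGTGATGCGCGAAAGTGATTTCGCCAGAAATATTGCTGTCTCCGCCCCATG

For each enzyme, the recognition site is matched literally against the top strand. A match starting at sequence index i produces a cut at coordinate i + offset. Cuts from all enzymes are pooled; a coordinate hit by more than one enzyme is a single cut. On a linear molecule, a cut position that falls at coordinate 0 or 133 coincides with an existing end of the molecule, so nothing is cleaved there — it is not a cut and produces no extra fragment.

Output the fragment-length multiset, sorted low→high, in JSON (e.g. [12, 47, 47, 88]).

[1,2,3,3,4,6,6,6,7,8,10,10,10,13,13,14,17]

Per-enzyme occurrences:
  VbrV GAAC/0: at [8, 38, 77] ⇒ [8, 38, 77]
  XjeVI CTGTCT/3: at [24, 70, 117] ⇒ [27, 73, 120]
  LmaIII CCGCC/0: at [2, 45, 53, 59, 123] ⇒ [2, 45, 53, 59, 123]
  CdoII AATATTG/7: at [14, 110] ⇒ [21, 117]
  DwuIII TGAT/3: at [34, 84, 97] ⇒ [37, 87, 100]

Pooled cuts: [2, 8, 21, 27, 37, 38, 45, 53, 59, 73, 77, 87, 100, 117, 120, 123]

Fragment lengths:
  [0,2): 2 bp
  [2,8): 6 bp
  [8,21): 13 bp
  [21,27): 6 bp
  [27,37): 10 bp
  [37,38): 1 bp
  [38,45): 7 bp
  [45,53): 8 bp
  [53,59): 6 bp
  [59,73): 14 bp
  [73,77): 4 bp
  [77,87): 10 bp
  [87,100): 13 bp
  [100,117): 17 bp
  [117,120): 3 bp
  [120,123): 3 bp
  [123,133): 10 bp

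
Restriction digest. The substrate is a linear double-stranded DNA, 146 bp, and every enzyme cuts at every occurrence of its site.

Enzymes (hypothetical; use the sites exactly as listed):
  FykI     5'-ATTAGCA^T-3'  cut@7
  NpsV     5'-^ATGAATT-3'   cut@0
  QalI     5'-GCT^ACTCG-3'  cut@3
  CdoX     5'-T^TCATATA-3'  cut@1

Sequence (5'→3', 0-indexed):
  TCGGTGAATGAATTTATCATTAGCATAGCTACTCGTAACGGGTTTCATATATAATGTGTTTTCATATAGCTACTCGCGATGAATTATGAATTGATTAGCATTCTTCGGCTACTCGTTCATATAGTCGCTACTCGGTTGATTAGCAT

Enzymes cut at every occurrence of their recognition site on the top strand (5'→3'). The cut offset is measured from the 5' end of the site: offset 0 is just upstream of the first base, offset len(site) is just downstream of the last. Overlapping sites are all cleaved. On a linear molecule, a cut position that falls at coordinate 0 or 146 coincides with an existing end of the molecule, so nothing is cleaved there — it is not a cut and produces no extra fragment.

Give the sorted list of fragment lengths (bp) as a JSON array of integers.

[1,5,6,7,7,7,10,10,13,14,15,16,17,18]

Site scan:
  FykI (ATTAGCAT, off=7): starts [18, 93, 138] → cuts [25, 100, 145]
  NpsV (ATGAATT, off=0): starts [7, 78, 85] → cuts [7, 78, 85]
  QalI (GCTACTCG, off=3): starts [27, 68, 107, 126] → cuts [30, 71, 110, 129]
  CdoX (TTCATATA, off=1): starts [43, 60, 115] → cuts [44, 61, 116]

Pooled cuts: [7, 25, 30, 44, 61, 71, 78, 85, 100, 110, 116, 129, 145]

Fragments:
  [0,7): 7 bp
  [7,25): 18 bp
  [25,30): 5 bp
  [30,44): 14 bp
  [44,61): 17 bp
  [61,71): 10 bp
  [71,78): 7 bp
  [78,85): 7 bp
  [85,100): 15 bp
  [100,110): 10 bp
  [110,116): 6 bp
  [116,129): 13 bp
  [129,145): 16 bp
  [145,146): 1 bp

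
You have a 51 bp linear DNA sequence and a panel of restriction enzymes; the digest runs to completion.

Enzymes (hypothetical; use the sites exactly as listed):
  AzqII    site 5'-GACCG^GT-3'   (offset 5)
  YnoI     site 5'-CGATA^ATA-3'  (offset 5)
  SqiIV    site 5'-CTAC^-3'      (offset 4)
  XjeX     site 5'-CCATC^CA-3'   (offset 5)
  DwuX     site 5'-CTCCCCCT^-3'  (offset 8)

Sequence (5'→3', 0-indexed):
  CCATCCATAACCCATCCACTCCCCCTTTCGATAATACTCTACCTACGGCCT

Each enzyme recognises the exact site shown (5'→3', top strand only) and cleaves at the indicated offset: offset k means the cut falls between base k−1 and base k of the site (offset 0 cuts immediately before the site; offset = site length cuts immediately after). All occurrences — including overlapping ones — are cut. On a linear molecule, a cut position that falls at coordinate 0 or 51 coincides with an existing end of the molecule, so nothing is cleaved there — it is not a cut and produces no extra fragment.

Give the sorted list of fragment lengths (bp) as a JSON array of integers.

Scan for sites:
  AzqII (GACCGGT, off=5): no sites
  YnoI CGATAATA/5: at [28] ⇒ [33]
  SqiIV CTAC/4: at [38, 42] ⇒ [42, 46]
  XjeX CCATCCA/5: at [0, 11] ⇒ [5, 16]
  DwuX CTCCCCCT/8: at [18] ⇒ [26]

All cut coordinates (distinct, sorted): [5, 16, 26, 33, 42, 46]

Fragments:
  [0,5): 5 bp
  [5,16): 11 bp
  [16,26): 10 bp
  [26,33): 7 bp
  [33,42): 9 bp
  [42,46): 4 bp
  [46,51): 5 bp

[4,5,5,7,9,10,11]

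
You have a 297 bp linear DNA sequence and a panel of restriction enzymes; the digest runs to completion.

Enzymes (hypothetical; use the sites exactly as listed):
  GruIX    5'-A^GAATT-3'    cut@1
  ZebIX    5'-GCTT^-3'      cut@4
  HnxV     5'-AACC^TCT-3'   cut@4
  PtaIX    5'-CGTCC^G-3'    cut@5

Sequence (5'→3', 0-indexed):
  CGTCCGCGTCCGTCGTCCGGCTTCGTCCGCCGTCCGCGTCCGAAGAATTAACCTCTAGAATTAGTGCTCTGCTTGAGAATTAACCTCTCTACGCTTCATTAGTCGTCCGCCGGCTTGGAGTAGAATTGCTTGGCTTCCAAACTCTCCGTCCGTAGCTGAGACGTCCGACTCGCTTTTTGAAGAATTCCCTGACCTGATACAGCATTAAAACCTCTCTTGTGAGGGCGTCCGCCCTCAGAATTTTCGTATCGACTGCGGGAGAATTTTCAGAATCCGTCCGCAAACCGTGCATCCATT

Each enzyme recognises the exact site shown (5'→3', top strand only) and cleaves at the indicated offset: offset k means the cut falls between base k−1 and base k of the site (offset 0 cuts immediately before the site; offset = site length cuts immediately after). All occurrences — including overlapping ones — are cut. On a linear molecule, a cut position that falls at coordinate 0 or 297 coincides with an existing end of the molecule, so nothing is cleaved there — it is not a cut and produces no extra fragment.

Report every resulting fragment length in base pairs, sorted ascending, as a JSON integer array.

[2,3,4,5,5,5,5,6,6,6,6,7,7,7,8,9,9,9,9,11,12,15,15,17,18,18,19,23,31]

Site scan:
  GruIX (AGAATT, off=1): starts [43, 56, 75, 121, 180, 236, 259] → cuts [44, 57, 76, 122, 181, 237, 260]
  ZebIX (GCTT, off=4): starts [19, 70, 92, 112, 127, 132, 171] → cuts [23, 74, 96, 116, 131, 136, 175]
  HnxV (AACCTCT, off=4): starts [49, 81, 208] → cuts [53, 85, 212]
  PtaIX (CGTCCG, off=5): starts [0, 6, 13, 23, 30, 36, 103, 146, 161, 225, 274] → cuts [5, 11, 18, 28, 35, 41, 108, 151, 166, 230, 279]

All cut coordinates (distinct, sorted): [5, 11, 18, 23, 28, 35, 41, 44, 53, 57, 74, 76, 85, 96, 108, 116, 122, 131, 136, 151, 166, 175, 181, 212, 230, 237, 260, 279]

Fragment lengths:
  [0,5): 5 bp
  [5,11): 6 bp
  [11,18): 7 bp
  [18,23): 5 bp
  [23,28): 5 bp
  [28,35): 7 bp
  [35,41): 6 bp
  [41,44): 3 bp
  [44,53): 9 bp
  [53,57): 4 bp
  [57,74): 17 bp
  [74,76): 2 bp
  [76,85): 9 bp
  [85,96): 11 bp
  [96,108): 12 bp
  [108,116): 8 bp
  [116,122): 6 bp
  [122,131): 9 bp
  [131,136): 5 bp
  [136,151): 15 bp
  [151,166): 15 bp
  [166,175): 9 bp
  [175,181): 6 bp
  [181,212): 31 bp
  [212,230): 18 bp
  [230,237): 7 bp
  [237,260): 23 bp
  [260,279): 19 bp
  [279,297): 18 bp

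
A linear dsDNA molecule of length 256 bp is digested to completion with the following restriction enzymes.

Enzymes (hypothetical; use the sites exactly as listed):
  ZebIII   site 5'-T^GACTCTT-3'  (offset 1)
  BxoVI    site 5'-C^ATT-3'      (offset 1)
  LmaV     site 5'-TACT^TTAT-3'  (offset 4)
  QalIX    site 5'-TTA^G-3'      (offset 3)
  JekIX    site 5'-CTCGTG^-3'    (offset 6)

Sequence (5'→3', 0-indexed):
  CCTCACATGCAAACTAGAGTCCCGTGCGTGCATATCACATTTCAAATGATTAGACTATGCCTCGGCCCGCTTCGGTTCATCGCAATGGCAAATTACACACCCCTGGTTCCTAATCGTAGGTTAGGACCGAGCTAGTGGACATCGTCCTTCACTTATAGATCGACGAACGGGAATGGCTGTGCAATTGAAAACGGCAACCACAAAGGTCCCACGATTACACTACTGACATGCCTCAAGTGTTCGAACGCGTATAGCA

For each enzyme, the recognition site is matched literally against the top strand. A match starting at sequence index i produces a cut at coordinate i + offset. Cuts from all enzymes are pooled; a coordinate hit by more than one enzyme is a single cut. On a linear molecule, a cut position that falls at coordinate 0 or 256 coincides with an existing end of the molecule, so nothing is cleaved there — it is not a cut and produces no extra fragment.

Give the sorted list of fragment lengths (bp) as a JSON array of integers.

[14,38,71,133]

Per-enzyme occurrences:
  ZebIII (TGACTCTT, off=1): no sites
  BxoVI CATT/1: at [37] ⇒ [38]
  LmaV (TACTTTAT, off=4): no sites
  QalIX TTAG/3: at [49, 120] ⇒ [52, 123]
  JekIX (CTCGTG, off=6): no sites

All cut coordinates (distinct, sorted): [38, 52, 123]

Fragments:
  [0,38): 38 bp
  [38,52): 14 bp
  [52,123): 71 bp
  [123,256): 133 bp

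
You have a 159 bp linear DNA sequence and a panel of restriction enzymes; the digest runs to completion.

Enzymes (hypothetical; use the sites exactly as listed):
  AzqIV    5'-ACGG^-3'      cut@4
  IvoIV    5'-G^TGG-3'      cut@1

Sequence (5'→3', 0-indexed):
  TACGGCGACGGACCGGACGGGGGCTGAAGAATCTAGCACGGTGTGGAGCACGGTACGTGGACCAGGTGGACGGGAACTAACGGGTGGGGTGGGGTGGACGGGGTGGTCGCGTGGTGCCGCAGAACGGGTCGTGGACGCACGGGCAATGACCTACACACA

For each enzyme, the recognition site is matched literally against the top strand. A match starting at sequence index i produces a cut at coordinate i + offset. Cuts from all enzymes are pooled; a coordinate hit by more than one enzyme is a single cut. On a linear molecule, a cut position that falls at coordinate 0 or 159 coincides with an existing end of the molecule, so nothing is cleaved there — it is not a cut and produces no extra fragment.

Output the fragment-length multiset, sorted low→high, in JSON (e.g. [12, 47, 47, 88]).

[1,2,2,4,4,5,5,5,6,7,7,8,9,9,10,10,11,16,17,21]

Per-enzyme occurrences:
  AzqIV (ACGG, off=4): starts [1, 7, 16, 37, 49, 69, 79, 97, 123, 138] → cuts [5, 11, 20, 41, 53, 73, 83, 101, 127, 142]
  IvoIV (GTGG, off=1): starts [42, 56, 65, 83, 88, 93, 102, 110, 130] → cuts [43, 57, 66, 84, 89, 94, 103, 111, 131]

Pooled cuts: [5, 11, 20, 41, 43, 53, 57, 66, 73, 83, 84, 89, 94, 101, 103, 111, 127, 131, 142]

Fragment lengths:
  [0,5): 5 bp
  [5,11): 6 bp
  [11,20): 9 bp
  [20,41): 21 bp
  [41,43): 2 bp
  [43,53): 10 bp
  [53,57): 4 bp
  [57,66): 9 bp
  [66,73): 7 bp
  [73,83): 10 bp
  [83,84): 1 bp
  [84,89): 5 bp
  [89,94): 5 bp
  [94,101): 7 bp
  [101,103): 2 bp
  [103,111): 8 bp
  [111,127): 16 bp
  [127,131): 4 bp
  [131,142): 11 bp
  [142,159): 17 bp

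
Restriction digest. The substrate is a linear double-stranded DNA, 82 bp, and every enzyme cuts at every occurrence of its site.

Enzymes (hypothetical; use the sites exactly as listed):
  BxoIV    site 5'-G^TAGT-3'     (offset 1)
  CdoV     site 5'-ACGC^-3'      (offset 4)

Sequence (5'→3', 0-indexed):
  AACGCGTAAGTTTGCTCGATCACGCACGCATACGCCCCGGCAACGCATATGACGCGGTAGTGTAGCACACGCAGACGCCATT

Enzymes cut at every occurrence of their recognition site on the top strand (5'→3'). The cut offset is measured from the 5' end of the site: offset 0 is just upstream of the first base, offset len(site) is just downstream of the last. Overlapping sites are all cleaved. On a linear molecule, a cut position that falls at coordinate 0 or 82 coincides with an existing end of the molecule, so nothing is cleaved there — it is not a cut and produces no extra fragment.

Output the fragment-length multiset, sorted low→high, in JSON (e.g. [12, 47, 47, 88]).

[2,4,4,5,6,6,9,11,15,20]

Per-enzyme occurrences:
  BxoIV (GTAGT, off=1): starts [56] → cuts [57]
  CdoV (ACGC, off=4): starts [1, 21, 25, 31, 42, 51, 68, 74] → cuts [5, 25, 29, 35, 46, 55, 72, 78]

Pooled cuts: [5, 25, 29, 35, 46, 55, 57, 72, 78]

Fragment lengths:
  [0,5): 5 bp
  [5,25): 20 bp
  [25,29): 4 bp
  [29,35): 6 bp
  [35,46): 11 bp
  [46,55): 9 bp
  [55,57): 2 bp
  [57,72): 15 bp
  [72,78): 6 bp
  [78,82): 4 bp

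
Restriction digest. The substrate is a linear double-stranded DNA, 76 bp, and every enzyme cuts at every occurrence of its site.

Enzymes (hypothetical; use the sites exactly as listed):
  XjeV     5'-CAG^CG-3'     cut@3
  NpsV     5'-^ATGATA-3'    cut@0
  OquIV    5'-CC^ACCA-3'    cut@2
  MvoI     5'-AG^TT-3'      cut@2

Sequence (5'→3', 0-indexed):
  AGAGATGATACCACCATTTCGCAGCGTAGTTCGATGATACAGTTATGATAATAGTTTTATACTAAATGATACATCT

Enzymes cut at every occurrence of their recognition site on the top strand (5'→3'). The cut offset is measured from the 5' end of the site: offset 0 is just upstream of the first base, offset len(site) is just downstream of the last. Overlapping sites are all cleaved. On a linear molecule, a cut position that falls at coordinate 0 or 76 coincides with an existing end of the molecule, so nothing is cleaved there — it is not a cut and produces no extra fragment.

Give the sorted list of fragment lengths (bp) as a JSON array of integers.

[2,4,4,5,8,9,10,11,11,12]

Per-enzyme occurrences:
  XjeV (CAGCG, off=3): starts [21] → cuts [24]
  NpsV (ATGATA, off=0): starts [4, 33, 44, 65] → cuts [4, 33, 44, 65]
  OquIV (CCACCA, off=2): starts [10] → cuts [12]
  MvoI (AGTT, off=2): starts [27, 40, 52] → cuts [29, 42, 54]

All cut coordinates (distinct, sorted): [4, 12, 24, 29, 33, 42, 44, 54, 65]

Fragments:
  [0,4): 4 bp
  [4,12): 8 bp
  [12,24): 12 bp
  [24,29): 5 bp
  [29,33): 4 bp
  [33,42): 9 bp
  [42,44): 2 bp
  [44,54): 10 bp
  [54,65): 11 bp
  [65,76): 11 bp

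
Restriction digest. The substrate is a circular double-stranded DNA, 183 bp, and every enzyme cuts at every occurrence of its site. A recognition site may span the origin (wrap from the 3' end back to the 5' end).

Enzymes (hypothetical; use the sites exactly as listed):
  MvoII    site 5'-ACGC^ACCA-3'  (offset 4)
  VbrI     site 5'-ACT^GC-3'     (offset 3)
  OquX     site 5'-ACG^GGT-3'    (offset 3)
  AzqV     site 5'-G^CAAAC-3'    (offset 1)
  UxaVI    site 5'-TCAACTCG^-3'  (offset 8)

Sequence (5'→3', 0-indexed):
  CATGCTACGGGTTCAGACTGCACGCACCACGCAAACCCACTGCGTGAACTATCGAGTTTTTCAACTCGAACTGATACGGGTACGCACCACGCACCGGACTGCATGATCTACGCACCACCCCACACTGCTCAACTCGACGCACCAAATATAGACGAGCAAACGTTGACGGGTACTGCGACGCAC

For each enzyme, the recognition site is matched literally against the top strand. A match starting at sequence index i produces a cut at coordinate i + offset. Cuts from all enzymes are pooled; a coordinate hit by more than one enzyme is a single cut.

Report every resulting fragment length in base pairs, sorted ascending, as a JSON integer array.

Scan for sites:
  MvoII ACGCACCA/4: at [21, 81, 109, 136, 177] ⇒ [25, 85, 113, 140, 181]
  VbrI ACTGC/3: at [16, 38, 97, 123, 171] ⇒ [19, 41, 100, 126, 174]
  OquX ACGGGT/3: at [6, 75, 165] ⇒ [9, 78, 168]
  AzqV GCAAAC/1: at [30, 155] ⇒ [31, 156]
  UxaVI TCAACTCG/8: at [60, 128] ⇒ [68, 136]

Pooled cuts: [9, 19, 25, 31, 41, 68, 78, 85, 100, 113, 126, 136, 140, 156, 168, 174, 181]

Fragments:
  9→19: 10 bp
  19→25: 6 bp
  25→31: 6 bp
  31→41: 10 bp
  41→68: 27 bp
  68→78: 10 bp
  78→85: 7 bp
  85→100: 15 bp
  100→113: 13 bp
  113→126: 13 bp
  126→136: 10 bp
  136→140: 4 bp
  140→156: 16 bp
  156→168: 12 bp
  168→174: 6 bp
  174→181: 7 bp
  181→9 (wrap): 183-181+9 = 11 bp

[4,6,6,6,7,7,10,10,10,10,11,12,13,13,15,16,27]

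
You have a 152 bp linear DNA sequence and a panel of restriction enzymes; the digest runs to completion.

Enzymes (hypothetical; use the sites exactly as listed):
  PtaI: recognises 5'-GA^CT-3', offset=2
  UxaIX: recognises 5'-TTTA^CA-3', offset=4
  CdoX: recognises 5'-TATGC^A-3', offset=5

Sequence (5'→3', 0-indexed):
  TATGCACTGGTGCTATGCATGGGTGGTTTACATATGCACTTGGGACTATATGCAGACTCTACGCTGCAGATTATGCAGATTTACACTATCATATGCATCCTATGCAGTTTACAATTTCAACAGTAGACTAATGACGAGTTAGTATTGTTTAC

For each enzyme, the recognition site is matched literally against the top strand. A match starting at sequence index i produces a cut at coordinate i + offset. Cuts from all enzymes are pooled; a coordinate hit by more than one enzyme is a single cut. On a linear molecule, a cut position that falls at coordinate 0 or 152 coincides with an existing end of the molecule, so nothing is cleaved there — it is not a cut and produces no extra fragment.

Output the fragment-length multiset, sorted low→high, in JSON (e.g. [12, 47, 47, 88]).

Scan for sites:
  PtaI GACT/2: at [43, 54, 125] ⇒ [45, 56, 127]
  UxaIX TTTACA/4: at [26, 79, 107] ⇒ [30, 83, 111]
  CdoX TATGCA/5: at [0, 13, 32, 48, 71, 91, 100] ⇒ [5, 18, 37, 53, 76, 96, 105]

All cut coordinates (distinct, sorted): [5, 18, 30, 37, 45, 53, 56, 76, 83, 96, 105, 111, 127]

Fragments:
  [0,5): 5 bp
  [5,18): 13 bp
  [18,30): 12 bp
  [30,37): 7 bp
  [37,45): 8 bp
  [45,53): 8 bp
  [53,56): 3 bp
  [56,76): 20 bp
  [76,83): 7 bp
  [83,96): 13 bp
  [96,105): 9 bp
  [105,111): 6 bp
  [111,127): 16 bp
  [127,152): 25 bp

[3,5,6,7,7,8,8,9,12,13,13,16,20,25]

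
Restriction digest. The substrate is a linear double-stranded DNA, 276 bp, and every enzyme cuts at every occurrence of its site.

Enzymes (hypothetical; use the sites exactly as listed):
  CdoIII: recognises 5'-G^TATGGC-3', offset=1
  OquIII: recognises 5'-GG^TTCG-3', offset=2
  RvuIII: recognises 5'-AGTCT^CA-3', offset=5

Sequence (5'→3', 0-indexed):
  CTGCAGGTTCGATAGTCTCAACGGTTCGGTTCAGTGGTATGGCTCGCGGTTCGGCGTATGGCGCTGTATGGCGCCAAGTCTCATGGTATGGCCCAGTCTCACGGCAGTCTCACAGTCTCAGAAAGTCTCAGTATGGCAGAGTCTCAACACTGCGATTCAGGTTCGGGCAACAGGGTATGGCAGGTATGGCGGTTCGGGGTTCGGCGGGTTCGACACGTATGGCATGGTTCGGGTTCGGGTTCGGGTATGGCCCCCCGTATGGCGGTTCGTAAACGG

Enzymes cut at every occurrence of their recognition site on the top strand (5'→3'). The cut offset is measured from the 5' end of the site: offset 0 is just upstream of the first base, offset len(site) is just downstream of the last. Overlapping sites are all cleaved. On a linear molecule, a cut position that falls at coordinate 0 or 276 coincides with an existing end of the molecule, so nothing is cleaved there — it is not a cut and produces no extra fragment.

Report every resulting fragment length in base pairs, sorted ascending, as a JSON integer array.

[3,5,6,6,6,6,7,7,7,8,8,8,9,9,9,10,10,10,11,11,11,12,12,13,13,13,14,15,17]

Per-enzyme occurrences:
  CdoIII GTATGGC/1: at [36, 55, 65, 85, 130, 174, 183, 216, 244, 256] ⇒ [37, 56, 66, 86, 131, 175, 184, 217, 245, 257]
  OquIII GGTTCG/2: at [5, 22, 47, 159, 190, 197, 206, 225, 231, 237, 263] ⇒ [7, 24, 49, 161, 192, 199, 208, 227, 233, 239, 265]
  RvuIII AGTCTCA/5: at [13, 76, 94, 105, 113, 123, 139] ⇒ [18, 81, 99, 110, 118, 128, 144]

Pooled cuts: [7, 18, 24, 37, 49, 56, 66, 81, 86, 99, 110, 118, 128, 131, 144, 161, 175, 184, 192, 199, 208, 217, 227, 233, 239, 245, 257, 265]

Fragments:
  [0,7): 7 bp
  [7,18): 11 bp
  [18,24): 6 bp
  [24,37): 13 bp
  [37,49): 12 bp
  [49,56): 7 bp
  [56,66): 10 bp
  [66,81): 15 bp
  [81,86): 5 bp
  [86,99): 13 bp
  [99,110): 11 bp
  [110,118): 8 bp
  [118,128): 10 bp
  [128,131): 3 bp
  [131,144): 13 bp
  [144,161): 17 bp
  [161,175): 14 bp
  [175,184): 9 bp
  [184,192): 8 bp
  [192,199): 7 bp
  [199,208): 9 bp
  [208,217): 9 bp
  [217,227): 10 bp
  [227,233): 6 bp
  [233,239): 6 bp
  [239,245): 6 bp
  [245,257): 12 bp
  [257,265): 8 bp
  [265,276): 11 bp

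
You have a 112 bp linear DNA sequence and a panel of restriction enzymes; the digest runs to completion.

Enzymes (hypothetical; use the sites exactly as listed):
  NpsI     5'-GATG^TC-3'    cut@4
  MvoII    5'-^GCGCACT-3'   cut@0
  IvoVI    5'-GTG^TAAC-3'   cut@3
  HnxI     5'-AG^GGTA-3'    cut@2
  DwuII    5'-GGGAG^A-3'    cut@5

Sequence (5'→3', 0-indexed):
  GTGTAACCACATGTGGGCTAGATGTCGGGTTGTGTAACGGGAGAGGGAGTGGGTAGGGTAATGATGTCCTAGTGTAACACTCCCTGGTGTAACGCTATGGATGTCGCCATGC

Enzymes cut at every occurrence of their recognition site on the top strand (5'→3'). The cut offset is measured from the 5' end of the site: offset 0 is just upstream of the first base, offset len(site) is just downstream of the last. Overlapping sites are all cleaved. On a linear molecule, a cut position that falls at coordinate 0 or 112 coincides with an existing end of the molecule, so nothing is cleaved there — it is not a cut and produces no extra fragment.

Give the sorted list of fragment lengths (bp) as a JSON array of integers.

[3,8,9,9,10,10,13,14,15,21]

Scan for sites:
  NpsI (GATGTC, off=4): starts [20, 62, 99] → cuts [24, 66, 103]
  MvoII (GCGCACT, off=0): no sites
  IvoVI (GTGTAAC, off=3): starts [0, 31, 71, 86] → cuts [3, 34, 74, 89]
  HnxI (AGGGTA, off=2): starts [54] → cuts [56]
  DwuII (GGGAGA, off=5): starts [38] → cuts [43]

Pooled cuts: [3, 24, 34, 43, 56, 66, 74, 89, 103]

Fragments:
  [0,3): 3 bp
  [3,24): 21 bp
  [24,34): 10 bp
  [34,43): 9 bp
  [43,56): 13 bp
  [56,66): 10 bp
  [66,74): 8 bp
  [74,89): 15 bp
  [89,103): 14 bp
  [103,112): 9 bp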